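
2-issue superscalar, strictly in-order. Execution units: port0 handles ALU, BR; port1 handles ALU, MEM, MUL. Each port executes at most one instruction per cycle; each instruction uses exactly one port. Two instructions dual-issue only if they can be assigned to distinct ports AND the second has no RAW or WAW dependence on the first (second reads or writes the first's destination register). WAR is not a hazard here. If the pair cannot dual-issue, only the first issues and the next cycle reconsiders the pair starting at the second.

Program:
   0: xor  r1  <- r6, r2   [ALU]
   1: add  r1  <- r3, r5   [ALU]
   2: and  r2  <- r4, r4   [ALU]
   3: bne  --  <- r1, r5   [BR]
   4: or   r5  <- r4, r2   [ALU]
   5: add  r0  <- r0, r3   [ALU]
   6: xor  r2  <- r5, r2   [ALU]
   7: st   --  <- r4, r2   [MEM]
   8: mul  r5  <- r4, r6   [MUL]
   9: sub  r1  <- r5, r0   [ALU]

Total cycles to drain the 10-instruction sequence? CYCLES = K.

t=0 i0:xor.ALU ; WAW r1
t=1 i1+i2:add.ALU and.ALU ; pair
t=2 i3+i4:bne.BR or.ALU ; pair
t=3 i5+i6:add.ALU xor.ALU ; pair
t=4 i7:st.MEM ; no-port MEM/MUL
t=5 i8:mul.MUL ; RAW r5
t=6 i9:sub.ALU ; tail

CYCLES = 7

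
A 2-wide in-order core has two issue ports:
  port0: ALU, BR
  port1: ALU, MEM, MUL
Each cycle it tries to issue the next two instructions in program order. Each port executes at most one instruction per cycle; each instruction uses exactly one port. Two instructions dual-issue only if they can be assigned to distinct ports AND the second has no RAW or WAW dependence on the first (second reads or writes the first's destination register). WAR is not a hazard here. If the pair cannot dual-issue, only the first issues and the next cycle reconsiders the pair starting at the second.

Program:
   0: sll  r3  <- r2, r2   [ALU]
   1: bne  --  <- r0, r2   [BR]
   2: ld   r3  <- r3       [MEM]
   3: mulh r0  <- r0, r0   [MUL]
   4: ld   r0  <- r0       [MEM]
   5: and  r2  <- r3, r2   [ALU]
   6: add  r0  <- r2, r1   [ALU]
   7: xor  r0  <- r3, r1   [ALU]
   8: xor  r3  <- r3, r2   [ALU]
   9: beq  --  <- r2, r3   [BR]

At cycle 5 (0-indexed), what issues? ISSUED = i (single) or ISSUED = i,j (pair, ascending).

0. sll.ALU bne.BR @i0&i1  | pair
1. ld.MEM @i2  | no-port MEM/MUL
2. mulh.MUL @i3  | no-port MUL/MEM
3. ld.MEM and.ALU @i4&i5  | pair
4. add.ALU @i6  | WAW r0
5. xor.ALU xor.ALU @i7&i8  | pair
6. beq.BR @i9  | tail

ISSUED = 7,8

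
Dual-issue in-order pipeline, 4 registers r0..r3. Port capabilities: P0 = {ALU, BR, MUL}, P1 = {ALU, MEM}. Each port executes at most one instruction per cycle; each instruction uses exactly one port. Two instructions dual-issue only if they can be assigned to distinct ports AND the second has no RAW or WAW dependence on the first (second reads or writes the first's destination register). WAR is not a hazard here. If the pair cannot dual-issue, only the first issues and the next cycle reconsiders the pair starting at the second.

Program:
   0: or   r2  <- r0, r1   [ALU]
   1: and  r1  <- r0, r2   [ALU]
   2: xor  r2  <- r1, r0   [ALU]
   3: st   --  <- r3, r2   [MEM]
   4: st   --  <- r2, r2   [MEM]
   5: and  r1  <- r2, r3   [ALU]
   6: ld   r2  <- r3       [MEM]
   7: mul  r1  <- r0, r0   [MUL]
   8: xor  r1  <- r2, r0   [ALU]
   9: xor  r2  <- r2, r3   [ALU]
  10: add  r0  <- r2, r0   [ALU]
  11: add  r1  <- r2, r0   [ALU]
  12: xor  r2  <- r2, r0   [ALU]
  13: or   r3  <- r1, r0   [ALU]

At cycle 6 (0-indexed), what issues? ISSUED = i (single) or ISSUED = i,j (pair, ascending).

ISSUED = 8,9

  cy0 -> i0 (or) RAW r2
  cy1 -> i1 (and) RAW r1
  cy2 -> i2 (xor) RAW r2
  cy3 -> i3 (st) no-port MEM/MEM
  cy4 -> i4+i5 (st+and) dual
  cy5 -> i6+i7 (ld+mul) dual
  cy6 -> i8+i9 (xor+xor) dual
  cy7 -> i10 (add) RAW r0
  cy8 -> i11+i12 (add+xor) dual
  cy9 -> i13 (or) tail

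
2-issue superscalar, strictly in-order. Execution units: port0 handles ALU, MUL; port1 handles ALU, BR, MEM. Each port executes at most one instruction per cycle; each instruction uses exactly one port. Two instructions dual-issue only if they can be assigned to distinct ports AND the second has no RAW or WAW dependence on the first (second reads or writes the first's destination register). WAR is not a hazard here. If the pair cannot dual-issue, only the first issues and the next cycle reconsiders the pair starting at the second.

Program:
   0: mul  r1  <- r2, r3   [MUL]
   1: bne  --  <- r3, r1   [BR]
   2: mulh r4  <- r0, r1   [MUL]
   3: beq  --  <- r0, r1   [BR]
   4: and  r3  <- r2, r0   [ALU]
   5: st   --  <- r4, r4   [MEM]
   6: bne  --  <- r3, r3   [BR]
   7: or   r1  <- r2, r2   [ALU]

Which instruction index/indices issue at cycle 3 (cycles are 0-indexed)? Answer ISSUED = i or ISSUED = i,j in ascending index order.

  cy0 -> i0 (mul.MUL) RAW r1
  cy1 -> i1/i2 (bne.BR/mulh.MUL) dual
  cy2 -> i3/i4 (beq.BR/and.ALU) dual
  cy3 -> i5 (st.MEM) no-port MEM/BR
  cy4 -> i6/i7 (bne.BR/or.ALU) dual

ISSUED = 5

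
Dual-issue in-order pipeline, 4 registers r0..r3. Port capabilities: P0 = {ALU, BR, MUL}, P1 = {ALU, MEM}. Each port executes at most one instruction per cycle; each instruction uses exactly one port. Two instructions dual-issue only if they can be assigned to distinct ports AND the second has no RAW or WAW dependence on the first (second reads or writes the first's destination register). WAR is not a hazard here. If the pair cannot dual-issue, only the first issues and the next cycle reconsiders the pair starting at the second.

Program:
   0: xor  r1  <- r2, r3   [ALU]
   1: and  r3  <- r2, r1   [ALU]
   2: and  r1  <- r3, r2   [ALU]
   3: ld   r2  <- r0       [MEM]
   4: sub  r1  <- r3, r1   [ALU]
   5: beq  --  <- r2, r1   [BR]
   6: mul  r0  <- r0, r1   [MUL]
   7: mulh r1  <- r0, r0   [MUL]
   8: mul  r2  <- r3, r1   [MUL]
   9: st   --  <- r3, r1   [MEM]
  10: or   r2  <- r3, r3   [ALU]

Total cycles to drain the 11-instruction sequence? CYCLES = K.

CYCLES = 9

0. xor.ALU @i0  | RAW r1
1. and.ALU @i1  | RAW r3
2. and.ALU ld.MEM @i2+i3  | dual
3. sub.ALU @i4  | RAW r1
4. beq.BR @i5  | no-port BR/MUL
5. mul.MUL @i6  | no-port MUL/MUL
6. mulh.MUL @i7  | no-port MUL/MUL
7. mul.MUL st.MEM @i8+i9  | dual
8. or.ALU @i10  | tail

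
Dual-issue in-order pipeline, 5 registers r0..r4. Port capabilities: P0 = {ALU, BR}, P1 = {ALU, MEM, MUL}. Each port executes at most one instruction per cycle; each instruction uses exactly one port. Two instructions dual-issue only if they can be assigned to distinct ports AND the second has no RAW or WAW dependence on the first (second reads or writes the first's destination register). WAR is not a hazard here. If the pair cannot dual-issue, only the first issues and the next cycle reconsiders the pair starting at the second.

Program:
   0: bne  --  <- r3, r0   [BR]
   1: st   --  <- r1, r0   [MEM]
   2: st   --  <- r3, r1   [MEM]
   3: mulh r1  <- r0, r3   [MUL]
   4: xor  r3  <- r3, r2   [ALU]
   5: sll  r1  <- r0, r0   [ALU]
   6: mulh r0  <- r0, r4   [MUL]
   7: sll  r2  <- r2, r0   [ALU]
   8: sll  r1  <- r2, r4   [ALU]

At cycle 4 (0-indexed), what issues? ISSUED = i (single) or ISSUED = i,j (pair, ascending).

ISSUED = 7

[0] i0/i1  bne.BR/st.MEM  -- 2-wide
[1] i2  st.MEM  -- no-port MEM/MUL
[2] i3/i4  mulh.MUL/xor.ALU  -- 2-wide
[3] i5/i6  sll.ALU/mulh.MUL  -- 2-wide
[4] i7  sll.ALU  -- RAW r2
[5] i8  sll.ALU  -- tail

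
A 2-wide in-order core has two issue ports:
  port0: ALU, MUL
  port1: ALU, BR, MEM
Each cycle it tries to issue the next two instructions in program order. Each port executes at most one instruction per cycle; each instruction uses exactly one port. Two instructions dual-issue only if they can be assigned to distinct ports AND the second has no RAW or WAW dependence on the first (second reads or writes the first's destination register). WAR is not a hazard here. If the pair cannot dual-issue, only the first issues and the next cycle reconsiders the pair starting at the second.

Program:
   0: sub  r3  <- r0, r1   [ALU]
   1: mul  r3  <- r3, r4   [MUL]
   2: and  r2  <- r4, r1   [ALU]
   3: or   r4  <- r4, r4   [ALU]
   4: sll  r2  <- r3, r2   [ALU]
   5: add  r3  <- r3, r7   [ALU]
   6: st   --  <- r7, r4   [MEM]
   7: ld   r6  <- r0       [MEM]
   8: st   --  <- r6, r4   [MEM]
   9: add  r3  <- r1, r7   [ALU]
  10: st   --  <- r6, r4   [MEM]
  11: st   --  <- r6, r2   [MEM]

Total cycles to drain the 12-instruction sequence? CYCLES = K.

t=0 i0:sub ; RAW+WAW r3
t=1 i1,i2:mul+and ; dual
t=2 i3,i4:or+sll ; dual
t=3 i5,i6:add+st ; dual
t=4 i7:ld ; no-port MEM/MEM
t=5 i8,i9:st+add ; dual
t=6 i10:st ; no-port MEM/MEM
t=7 i11:st ; tail

CYCLES = 8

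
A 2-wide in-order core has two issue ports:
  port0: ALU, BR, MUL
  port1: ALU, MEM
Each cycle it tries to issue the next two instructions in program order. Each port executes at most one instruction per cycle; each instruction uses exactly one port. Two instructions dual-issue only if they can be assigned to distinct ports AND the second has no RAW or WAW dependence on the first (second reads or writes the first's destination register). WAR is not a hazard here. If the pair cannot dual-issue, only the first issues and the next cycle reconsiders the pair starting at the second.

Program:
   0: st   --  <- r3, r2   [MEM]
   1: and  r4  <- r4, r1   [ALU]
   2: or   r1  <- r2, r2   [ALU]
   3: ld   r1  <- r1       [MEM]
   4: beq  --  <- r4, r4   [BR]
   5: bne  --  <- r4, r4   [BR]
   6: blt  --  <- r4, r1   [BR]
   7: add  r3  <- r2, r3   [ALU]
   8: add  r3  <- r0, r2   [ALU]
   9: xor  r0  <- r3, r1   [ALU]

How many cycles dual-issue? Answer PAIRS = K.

  cy0 -> i0&i1 (st.MEM and.ALU) 2-wide
  cy1 -> i2 (or.ALU) RAW+WAW r1
  cy2 -> i3&i4 (ld.MEM beq.BR) 2-wide
  cy3 -> i5 (bne.BR) no-port BR/BR
  cy4 -> i6&i7 (blt.BR add.ALU) 2-wide
  cy5 -> i8 (add.ALU) RAW r3
  cy6 -> i9 (xor.ALU) tail

PAIRS = 3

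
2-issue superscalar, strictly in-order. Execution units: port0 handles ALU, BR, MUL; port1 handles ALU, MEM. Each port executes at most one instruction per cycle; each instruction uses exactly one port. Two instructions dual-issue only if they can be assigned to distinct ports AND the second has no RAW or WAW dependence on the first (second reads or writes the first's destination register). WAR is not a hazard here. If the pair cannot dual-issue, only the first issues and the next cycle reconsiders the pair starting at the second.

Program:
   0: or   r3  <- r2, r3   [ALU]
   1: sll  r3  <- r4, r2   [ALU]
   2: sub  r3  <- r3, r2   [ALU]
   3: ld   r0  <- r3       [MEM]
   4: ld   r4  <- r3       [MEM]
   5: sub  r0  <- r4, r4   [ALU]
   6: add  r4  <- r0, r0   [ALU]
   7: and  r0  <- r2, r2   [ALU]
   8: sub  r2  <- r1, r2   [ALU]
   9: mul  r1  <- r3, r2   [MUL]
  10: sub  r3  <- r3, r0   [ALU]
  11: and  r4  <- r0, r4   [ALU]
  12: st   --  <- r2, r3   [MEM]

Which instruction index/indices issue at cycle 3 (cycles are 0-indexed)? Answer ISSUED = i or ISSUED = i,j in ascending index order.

c0: i0 or.ALU  WAW r3
c1: i1 sll.ALU  RAW+WAW r3
c2: i2 sub.ALU  RAW r3
c3: i3 ld.MEM  no-port MEM/MEM
c4: i4 ld.MEM  RAW r4
c5: i5 sub.ALU  RAW r0
c6: i6+i7 add.ALU+and.ALU  2-wide
c7: i8 sub.ALU  RAW r2
c8: i9+i10 mul.MUL+sub.ALU  2-wide
c9: i11+i12 and.ALU+st.MEM  2-wide

ISSUED = 3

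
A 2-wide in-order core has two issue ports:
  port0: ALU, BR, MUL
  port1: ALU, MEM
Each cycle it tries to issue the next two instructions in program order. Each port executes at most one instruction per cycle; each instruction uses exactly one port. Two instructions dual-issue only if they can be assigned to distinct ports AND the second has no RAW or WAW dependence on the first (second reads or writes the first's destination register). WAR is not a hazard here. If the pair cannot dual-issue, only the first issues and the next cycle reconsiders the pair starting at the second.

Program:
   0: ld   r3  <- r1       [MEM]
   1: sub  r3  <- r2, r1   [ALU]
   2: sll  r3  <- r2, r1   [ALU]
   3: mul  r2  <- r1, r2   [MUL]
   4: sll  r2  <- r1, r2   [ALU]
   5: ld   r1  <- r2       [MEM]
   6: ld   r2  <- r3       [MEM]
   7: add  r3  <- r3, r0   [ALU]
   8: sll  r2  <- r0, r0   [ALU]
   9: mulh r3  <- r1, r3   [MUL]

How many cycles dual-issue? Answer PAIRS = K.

c0: i0 ld.MEM  WAW r3
c1: i1 sub.ALU  WAW r3
c2: i2/i3 sll.ALU mul.MUL  dual
c3: i4 sll.ALU  RAW r2
c4: i5 ld.MEM  no-port MEM/MEM
c5: i6/i7 ld.MEM add.ALU  dual
c6: i8/i9 sll.ALU mulh.MUL  dual

PAIRS = 3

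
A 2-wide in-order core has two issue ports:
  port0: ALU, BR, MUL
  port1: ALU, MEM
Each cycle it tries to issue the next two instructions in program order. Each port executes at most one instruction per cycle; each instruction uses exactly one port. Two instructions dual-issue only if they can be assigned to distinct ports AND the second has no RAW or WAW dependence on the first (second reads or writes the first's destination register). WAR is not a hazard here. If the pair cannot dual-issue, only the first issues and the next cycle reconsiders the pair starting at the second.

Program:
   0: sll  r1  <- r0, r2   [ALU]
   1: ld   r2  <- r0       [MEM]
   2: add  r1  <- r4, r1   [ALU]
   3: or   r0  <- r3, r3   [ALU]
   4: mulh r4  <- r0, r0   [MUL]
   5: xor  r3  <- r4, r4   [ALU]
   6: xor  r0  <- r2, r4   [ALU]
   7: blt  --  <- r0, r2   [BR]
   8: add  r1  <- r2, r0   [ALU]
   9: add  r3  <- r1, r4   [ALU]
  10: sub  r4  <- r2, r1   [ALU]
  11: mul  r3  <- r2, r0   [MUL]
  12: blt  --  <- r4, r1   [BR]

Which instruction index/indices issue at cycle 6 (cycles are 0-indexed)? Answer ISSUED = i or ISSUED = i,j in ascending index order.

ISSUED = 11

#0 head=0: sll ld i0&i1 2-wide
#1 head=2: add or i2&i3 2-wide
#2 head=4: mulh i4 RAW r4
#3 head=5: xor xor i5&i6 2-wide
#4 head=7: blt add i7&i8 2-wide
#5 head=9: add sub i9&i10 2-wide
#6 head=11: mul i11 no-port MUL/BR
#7 head=12: blt i12 tail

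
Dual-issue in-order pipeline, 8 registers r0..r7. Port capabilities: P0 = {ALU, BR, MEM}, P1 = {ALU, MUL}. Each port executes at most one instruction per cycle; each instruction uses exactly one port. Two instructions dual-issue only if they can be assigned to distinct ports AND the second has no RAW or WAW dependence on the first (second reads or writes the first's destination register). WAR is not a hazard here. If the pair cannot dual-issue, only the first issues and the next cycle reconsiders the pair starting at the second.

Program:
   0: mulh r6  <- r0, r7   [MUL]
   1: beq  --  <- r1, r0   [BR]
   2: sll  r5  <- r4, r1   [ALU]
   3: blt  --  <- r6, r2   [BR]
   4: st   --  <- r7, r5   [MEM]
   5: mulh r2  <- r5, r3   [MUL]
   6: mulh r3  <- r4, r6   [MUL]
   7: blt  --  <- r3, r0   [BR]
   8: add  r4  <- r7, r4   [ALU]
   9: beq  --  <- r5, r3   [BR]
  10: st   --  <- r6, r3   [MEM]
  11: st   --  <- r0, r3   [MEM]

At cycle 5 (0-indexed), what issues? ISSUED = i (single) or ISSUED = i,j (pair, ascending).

ISSUED = 9

[0] i0,i1  mulh.MUL beq.BR  -- dual
[1] i2,i3  sll.ALU blt.BR  -- dual
[2] i4,i5  st.MEM mulh.MUL  -- dual
[3] i6  mulh.MUL  -- RAW r3
[4] i7,i8  blt.BR add.ALU  -- dual
[5] i9  beq.BR  -- no-port BR/MEM
[6] i10  st.MEM  -- no-port MEM/MEM
[7] i11  st.MEM  -- tail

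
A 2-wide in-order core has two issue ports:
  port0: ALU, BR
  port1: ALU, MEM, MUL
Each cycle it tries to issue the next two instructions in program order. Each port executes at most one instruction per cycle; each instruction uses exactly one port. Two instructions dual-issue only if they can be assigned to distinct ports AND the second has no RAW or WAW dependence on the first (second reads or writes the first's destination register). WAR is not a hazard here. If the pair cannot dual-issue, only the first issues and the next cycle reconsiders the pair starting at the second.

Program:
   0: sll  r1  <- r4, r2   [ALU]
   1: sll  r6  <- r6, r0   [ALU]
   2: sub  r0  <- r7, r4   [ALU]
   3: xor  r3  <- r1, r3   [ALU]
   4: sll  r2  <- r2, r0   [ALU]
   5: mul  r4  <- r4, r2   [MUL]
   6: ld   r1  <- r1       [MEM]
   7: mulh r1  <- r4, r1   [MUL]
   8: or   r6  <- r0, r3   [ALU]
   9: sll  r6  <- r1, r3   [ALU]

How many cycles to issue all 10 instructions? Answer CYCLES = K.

#0 head=0: sll;sll i0,i1 dual
#1 head=2: sub;xor i2,i3 dual
#2 head=4: sll i4 RAW r2
#3 head=5: mul i5 no-port MUL/MEM
#4 head=6: ld i6 no-port MEM/MUL
#5 head=7: mulh;or i7,i8 dual
#6 head=9: sll i9 tail

CYCLES = 7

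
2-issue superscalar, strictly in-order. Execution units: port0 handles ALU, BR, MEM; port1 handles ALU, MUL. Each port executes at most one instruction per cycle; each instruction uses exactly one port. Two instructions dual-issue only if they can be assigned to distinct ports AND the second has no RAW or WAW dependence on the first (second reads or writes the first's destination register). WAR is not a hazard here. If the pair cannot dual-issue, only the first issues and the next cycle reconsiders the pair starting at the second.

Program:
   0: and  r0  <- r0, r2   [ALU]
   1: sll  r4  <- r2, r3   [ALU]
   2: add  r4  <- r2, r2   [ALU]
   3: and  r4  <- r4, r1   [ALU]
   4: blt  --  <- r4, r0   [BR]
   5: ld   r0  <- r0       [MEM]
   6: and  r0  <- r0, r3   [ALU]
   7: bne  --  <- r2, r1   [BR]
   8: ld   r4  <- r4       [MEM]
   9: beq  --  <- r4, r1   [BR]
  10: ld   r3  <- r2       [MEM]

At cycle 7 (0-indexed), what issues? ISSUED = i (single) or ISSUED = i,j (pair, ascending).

ISSUED = 9

0. and/sll @i0+i1  | 2-wide
1. add @i2  | RAW+WAW r4
2. and @i3  | RAW r4
3. blt @i4  | no-port BR/MEM
4. ld @i5  | RAW+WAW r0
5. and/bne @i6+i7  | 2-wide
6. ld @i8  | no-port MEM/BR
7. beq @i9  | no-port BR/MEM
8. ld @i10  | tail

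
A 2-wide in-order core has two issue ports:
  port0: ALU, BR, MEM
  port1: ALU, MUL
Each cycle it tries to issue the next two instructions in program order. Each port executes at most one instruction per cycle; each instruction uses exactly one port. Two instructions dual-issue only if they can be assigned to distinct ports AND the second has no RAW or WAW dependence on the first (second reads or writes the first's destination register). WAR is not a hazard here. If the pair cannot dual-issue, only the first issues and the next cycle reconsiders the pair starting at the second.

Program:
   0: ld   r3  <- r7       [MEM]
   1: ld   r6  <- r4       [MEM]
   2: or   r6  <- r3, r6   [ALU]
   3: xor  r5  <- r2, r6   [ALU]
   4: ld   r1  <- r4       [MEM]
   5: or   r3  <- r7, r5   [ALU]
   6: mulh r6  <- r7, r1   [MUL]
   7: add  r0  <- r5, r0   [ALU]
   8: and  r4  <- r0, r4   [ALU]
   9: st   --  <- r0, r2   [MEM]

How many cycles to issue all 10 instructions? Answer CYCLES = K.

CYCLES = 7

[0] i0  ld.MEM  -- no-port MEM/MEM
[1] i1  ld.MEM  -- RAW+WAW r6
[2] i2  or.ALU  -- RAW r6
[3] i3+i4  xor.ALU ld.MEM  -- 2-wide
[4] i5+i6  or.ALU mulh.MUL  -- 2-wide
[5] i7  add.ALU  -- RAW r0
[6] i8+i9  and.ALU st.MEM  -- 2-wide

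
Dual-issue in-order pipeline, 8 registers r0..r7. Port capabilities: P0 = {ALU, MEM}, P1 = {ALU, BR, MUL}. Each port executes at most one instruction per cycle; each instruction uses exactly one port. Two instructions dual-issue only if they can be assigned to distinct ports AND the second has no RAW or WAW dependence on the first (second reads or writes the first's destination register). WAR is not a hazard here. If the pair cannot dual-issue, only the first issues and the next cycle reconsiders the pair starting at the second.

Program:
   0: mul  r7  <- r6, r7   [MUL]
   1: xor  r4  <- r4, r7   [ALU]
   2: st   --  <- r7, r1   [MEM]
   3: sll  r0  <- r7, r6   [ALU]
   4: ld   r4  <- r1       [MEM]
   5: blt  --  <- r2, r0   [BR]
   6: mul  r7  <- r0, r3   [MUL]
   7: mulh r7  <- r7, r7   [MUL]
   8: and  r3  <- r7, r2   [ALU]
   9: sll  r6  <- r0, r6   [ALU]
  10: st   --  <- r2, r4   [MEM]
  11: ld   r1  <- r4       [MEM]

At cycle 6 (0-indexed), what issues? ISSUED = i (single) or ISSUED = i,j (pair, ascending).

ISSUED = 8,9

t=0 i0:mul ; RAW r7
t=1 i1+i2:xor;st ; dual
t=2 i3+i4:sll;ld ; dual
t=3 i5:blt ; no-port BR/MUL
t=4 i6:mul ; no-port MUL/MUL
t=5 i7:mulh ; RAW r7
t=6 i8+i9:and;sll ; dual
t=7 i10:st ; no-port MEM/MEM
t=8 i11:ld ; tail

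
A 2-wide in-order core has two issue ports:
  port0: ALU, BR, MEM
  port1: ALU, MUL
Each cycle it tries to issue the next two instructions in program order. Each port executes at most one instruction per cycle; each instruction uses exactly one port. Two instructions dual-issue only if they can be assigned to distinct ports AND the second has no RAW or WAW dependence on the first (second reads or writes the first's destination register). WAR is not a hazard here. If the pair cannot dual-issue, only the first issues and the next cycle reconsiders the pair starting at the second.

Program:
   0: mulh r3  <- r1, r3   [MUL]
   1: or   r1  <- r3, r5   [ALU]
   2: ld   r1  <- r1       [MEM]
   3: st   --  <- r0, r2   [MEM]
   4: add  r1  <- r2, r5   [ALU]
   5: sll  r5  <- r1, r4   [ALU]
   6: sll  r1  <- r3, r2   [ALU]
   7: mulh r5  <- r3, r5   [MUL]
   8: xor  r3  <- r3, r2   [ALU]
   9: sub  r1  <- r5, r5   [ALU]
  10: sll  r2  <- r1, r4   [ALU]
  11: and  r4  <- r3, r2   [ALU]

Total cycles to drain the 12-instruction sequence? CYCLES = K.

0. mulh.MUL @i0  | RAW r3
1. or.ALU @i1  | RAW+WAW r1
2. ld.MEM @i2  | no-port MEM/MEM
3. st.MEM+add.ALU @i3,i4  | dual
4. sll.ALU+sll.ALU @i5,i6  | dual
5. mulh.MUL+xor.ALU @i7,i8  | dual
6. sub.ALU @i9  | RAW r1
7. sll.ALU @i10  | RAW r2
8. and.ALU @i11  | tail

CYCLES = 9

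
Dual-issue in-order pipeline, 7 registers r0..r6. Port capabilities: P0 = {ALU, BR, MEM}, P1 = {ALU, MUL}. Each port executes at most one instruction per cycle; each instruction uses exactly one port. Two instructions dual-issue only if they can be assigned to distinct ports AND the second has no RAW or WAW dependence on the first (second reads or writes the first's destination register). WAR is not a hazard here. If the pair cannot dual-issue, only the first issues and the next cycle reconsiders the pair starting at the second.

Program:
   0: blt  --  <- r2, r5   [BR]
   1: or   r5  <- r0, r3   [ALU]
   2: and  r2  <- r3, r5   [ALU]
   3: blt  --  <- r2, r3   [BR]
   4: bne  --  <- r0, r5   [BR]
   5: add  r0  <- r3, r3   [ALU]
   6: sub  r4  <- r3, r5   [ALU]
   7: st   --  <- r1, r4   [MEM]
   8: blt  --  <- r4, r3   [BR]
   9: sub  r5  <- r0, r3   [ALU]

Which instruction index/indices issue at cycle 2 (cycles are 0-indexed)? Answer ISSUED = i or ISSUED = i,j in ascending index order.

c0: i0+i1 blt/or  pair
c1: i2 and  RAW r2
c2: i3 blt  no-port BR/BR
c3: i4+i5 bne/add  pair
c4: i6 sub  RAW r4
c5: i7 st  no-port MEM/BR
c6: i8+i9 blt/sub  pair

ISSUED = 3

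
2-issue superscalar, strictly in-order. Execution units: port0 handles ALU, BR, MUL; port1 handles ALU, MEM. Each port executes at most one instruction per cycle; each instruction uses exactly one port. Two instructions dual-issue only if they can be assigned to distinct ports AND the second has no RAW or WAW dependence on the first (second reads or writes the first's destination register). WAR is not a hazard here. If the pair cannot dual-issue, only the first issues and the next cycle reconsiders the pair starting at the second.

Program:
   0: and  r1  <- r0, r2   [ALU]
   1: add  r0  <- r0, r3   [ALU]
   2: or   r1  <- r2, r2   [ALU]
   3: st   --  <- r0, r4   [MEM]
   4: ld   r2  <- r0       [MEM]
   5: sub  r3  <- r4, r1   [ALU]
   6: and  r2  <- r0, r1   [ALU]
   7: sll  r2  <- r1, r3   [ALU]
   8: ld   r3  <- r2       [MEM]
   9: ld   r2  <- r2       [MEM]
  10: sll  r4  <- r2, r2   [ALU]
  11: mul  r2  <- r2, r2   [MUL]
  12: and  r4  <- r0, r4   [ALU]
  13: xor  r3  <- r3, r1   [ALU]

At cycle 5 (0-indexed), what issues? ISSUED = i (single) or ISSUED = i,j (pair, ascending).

ISSUED = 8

t=0 i0+i1:and/add ; dual
t=1 i2+i3:or/st ; dual
t=2 i4+i5:ld/sub ; dual
t=3 i6:and ; WAW r2
t=4 i7:sll ; RAW r2
t=5 i8:ld ; no-port MEM/MEM
t=6 i9:ld ; RAW r2
t=7 i10+i11:sll/mul ; dual
t=8 i12+i13:and/xor ; dual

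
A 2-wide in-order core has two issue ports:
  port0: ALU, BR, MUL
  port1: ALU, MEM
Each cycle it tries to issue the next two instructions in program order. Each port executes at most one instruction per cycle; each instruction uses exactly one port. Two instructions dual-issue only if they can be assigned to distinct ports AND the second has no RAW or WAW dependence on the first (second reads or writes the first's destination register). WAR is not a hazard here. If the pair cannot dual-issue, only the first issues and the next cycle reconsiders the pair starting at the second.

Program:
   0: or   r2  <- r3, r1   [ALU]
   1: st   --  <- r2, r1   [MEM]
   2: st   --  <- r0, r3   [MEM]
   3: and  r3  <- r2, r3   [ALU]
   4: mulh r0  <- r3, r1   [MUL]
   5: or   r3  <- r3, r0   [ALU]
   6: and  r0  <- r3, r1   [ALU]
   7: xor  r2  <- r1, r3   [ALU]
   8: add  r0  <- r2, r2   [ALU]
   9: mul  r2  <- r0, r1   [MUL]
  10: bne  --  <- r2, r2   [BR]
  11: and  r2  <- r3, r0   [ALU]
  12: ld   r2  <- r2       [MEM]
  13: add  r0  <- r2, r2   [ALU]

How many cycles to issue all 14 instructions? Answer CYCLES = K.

CYCLES = 11

#0 head=0: or i0 RAW r2
#1 head=1: st i1 no-port MEM/MEM
#2 head=2: st/and i2+i3 dual
#3 head=4: mulh i4 RAW r0
#4 head=5: or i5 RAW r3
#5 head=6: and/xor i6+i7 dual
#6 head=8: add i8 RAW r0
#7 head=9: mul i9 no-port MUL/BR
#8 head=10: bne/and i10+i11 dual
#9 head=12: ld i12 RAW r2
#10 head=13: add i13 tail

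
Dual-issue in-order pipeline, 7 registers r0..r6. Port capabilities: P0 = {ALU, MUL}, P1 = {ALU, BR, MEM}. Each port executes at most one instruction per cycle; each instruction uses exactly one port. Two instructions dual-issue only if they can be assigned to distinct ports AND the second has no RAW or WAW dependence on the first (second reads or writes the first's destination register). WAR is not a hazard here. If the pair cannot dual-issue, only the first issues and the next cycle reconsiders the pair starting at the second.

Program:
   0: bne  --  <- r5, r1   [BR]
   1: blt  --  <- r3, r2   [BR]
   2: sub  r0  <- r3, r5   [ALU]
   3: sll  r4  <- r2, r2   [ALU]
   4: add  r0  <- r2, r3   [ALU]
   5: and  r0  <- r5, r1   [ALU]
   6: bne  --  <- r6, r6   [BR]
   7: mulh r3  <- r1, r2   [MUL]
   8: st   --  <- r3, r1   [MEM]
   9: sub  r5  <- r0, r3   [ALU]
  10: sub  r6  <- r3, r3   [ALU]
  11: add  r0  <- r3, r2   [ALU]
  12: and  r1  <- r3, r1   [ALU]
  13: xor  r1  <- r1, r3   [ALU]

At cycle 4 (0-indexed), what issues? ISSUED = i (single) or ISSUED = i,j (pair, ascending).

#0 head=0: bne.BR i0 no-port BR/BR
#1 head=1: blt.BR+sub.ALU i1,i2 2-wide
#2 head=3: sll.ALU+add.ALU i3,i4 2-wide
#3 head=5: and.ALU+bne.BR i5,i6 2-wide
#4 head=7: mulh.MUL i7 RAW r3
#5 head=8: st.MEM+sub.ALU i8,i9 2-wide
#6 head=10: sub.ALU+add.ALU i10,i11 2-wide
#7 head=12: and.ALU i12 RAW+WAW r1
#8 head=13: xor.ALU i13 tail

ISSUED = 7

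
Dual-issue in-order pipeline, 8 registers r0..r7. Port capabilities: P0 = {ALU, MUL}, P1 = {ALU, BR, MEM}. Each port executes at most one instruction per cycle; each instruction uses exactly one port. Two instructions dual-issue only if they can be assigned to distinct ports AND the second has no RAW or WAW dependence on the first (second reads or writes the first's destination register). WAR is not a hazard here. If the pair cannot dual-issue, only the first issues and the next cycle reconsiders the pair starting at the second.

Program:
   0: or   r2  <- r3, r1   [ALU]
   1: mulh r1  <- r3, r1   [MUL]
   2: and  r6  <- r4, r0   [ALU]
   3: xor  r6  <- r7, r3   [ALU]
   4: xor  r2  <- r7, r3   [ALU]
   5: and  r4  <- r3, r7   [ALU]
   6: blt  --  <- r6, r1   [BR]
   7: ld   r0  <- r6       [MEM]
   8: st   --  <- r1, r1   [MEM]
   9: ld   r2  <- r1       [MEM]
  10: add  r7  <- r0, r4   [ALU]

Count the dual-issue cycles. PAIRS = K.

  cy0 -> i0,i1 (or.ALU mulh.MUL) pair
  cy1 -> i2 (and.ALU) WAW r6
  cy2 -> i3,i4 (xor.ALU xor.ALU) pair
  cy3 -> i5,i6 (and.ALU blt.BR) pair
  cy4 -> i7 (ld.MEM) no-port MEM/MEM
  cy5 -> i8 (st.MEM) no-port MEM/MEM
  cy6 -> i9,i10 (ld.MEM add.ALU) pair

PAIRS = 4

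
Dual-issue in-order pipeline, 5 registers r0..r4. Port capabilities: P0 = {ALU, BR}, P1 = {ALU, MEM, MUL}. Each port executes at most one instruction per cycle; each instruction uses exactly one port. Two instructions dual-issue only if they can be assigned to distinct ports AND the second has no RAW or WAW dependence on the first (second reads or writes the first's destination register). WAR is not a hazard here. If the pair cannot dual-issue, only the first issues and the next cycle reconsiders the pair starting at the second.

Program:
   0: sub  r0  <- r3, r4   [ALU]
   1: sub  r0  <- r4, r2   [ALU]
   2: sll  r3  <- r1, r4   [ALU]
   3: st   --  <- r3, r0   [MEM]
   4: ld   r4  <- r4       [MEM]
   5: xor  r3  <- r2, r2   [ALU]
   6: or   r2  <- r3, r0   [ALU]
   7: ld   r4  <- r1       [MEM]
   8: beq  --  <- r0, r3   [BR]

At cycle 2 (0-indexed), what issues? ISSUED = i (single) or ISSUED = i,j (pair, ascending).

#0 head=0: sub i0 WAW r0
#1 head=1: sub sll i1&i2 pair
#2 head=3: st i3 no-port MEM/MEM
#3 head=4: ld xor i4&i5 pair
#4 head=6: or ld i6&i7 pair
#5 head=8: beq i8 tail

ISSUED = 3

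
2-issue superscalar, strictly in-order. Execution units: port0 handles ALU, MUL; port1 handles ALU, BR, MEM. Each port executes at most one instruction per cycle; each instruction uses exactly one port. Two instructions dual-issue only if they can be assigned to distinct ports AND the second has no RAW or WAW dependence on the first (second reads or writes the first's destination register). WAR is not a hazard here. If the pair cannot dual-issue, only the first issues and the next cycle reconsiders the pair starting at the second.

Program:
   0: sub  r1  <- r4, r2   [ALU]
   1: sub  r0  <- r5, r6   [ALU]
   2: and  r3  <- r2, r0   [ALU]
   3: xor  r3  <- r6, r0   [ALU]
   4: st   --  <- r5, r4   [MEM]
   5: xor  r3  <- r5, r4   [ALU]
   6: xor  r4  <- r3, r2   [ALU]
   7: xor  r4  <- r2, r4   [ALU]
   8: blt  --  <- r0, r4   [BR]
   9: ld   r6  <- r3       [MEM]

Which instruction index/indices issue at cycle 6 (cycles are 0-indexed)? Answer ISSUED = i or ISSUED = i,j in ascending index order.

0. sub+sub @i0/i1  | dual
1. and @i2  | WAW r3
2. xor+st @i3/i4  | dual
3. xor @i5  | RAW r3
4. xor @i6  | RAW+WAW r4
5. xor @i7  | RAW r4
6. blt @i8  | no-port BR/MEM
7. ld @i9  | tail

ISSUED = 8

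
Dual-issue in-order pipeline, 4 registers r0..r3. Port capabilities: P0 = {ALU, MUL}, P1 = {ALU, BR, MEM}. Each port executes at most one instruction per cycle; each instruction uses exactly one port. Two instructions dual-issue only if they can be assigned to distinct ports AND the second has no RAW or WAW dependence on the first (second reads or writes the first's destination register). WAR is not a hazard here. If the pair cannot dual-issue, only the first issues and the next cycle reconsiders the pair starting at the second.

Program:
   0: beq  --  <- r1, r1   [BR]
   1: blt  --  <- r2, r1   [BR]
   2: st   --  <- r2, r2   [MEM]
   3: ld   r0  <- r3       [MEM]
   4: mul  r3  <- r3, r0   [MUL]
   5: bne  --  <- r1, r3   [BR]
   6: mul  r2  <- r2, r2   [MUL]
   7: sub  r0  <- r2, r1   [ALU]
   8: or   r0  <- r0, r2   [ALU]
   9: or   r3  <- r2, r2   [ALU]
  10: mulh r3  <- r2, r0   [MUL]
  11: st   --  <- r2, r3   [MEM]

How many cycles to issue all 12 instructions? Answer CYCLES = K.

CYCLES = 10

  cy0 -> i0 (beq) no-port BR/BR
  cy1 -> i1 (blt) no-port BR/MEM
  cy2 -> i2 (st) no-port MEM/MEM
  cy3 -> i3 (ld) RAW r0
  cy4 -> i4 (mul) RAW r3
  cy5 -> i5,i6 (bne/mul) pair
  cy6 -> i7 (sub) RAW+WAW r0
  cy7 -> i8,i9 (or/or) pair
  cy8 -> i10 (mulh) RAW r3
  cy9 -> i11 (st) tail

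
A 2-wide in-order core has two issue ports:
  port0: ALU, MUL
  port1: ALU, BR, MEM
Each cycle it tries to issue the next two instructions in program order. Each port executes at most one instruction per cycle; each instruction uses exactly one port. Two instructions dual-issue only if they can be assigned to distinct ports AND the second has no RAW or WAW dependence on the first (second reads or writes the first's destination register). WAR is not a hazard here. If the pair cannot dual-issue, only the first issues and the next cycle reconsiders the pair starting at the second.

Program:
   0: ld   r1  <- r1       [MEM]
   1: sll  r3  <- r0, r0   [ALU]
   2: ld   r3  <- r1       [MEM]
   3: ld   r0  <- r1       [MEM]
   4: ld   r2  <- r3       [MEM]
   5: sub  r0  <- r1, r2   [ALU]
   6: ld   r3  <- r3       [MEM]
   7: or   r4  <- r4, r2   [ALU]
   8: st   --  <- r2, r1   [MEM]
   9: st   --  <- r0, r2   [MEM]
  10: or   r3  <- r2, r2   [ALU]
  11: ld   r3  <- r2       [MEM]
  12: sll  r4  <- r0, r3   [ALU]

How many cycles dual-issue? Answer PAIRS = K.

0. ld/sll @i0/i1  | pair
1. ld @i2  | no-port MEM/MEM
2. ld @i3  | no-port MEM/MEM
3. ld @i4  | RAW r2
4. sub/ld @i5/i6  | pair
5. or/st @i7/i8  | pair
6. st/or @i9/i10  | pair
7. ld @i11  | RAW r3
8. sll @i12  | tail

PAIRS = 4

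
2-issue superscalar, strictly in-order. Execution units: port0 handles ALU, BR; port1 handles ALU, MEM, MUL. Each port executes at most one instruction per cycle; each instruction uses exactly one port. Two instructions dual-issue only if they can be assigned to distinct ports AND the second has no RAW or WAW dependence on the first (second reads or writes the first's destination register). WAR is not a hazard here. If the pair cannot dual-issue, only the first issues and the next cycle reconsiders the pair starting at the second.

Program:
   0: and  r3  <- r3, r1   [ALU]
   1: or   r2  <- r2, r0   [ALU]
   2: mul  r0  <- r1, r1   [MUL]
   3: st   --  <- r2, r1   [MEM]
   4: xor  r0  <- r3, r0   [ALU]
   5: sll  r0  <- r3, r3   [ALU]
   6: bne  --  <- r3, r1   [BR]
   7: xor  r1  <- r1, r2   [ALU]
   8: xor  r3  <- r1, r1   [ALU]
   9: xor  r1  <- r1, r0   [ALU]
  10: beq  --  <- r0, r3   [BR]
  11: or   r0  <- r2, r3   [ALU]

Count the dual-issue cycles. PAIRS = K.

#0 head=0: and.ALU/or.ALU i0,i1 2-wide
#1 head=2: mul.MUL i2 no-port MUL/MEM
#2 head=3: st.MEM/xor.ALU i3,i4 2-wide
#3 head=5: sll.ALU/bne.BR i5,i6 2-wide
#4 head=7: xor.ALU i7 RAW r1
#5 head=8: xor.ALU/xor.ALU i8,i9 2-wide
#6 head=10: beq.BR/or.ALU i10,i11 2-wide

PAIRS = 5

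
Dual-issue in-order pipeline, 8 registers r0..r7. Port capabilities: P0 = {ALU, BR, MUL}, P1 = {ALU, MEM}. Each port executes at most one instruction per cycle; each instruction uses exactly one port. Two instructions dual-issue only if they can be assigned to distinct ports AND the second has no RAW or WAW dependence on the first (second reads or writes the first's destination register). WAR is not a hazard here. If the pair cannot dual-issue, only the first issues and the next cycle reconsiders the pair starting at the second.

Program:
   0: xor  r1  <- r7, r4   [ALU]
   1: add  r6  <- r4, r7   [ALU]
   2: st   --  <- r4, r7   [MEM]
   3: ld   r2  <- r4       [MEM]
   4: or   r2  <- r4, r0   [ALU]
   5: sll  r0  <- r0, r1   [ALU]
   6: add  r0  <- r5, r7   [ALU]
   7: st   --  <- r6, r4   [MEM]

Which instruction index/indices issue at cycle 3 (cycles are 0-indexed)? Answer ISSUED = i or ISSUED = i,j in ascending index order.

#0 head=0: xor.ALU;add.ALU i0,i1 dual
#1 head=2: st.MEM i2 no-port MEM/MEM
#2 head=3: ld.MEM i3 WAW r2
#3 head=4: or.ALU;sll.ALU i4,i5 dual
#4 head=6: add.ALU;st.MEM i6,i7 dual

ISSUED = 4,5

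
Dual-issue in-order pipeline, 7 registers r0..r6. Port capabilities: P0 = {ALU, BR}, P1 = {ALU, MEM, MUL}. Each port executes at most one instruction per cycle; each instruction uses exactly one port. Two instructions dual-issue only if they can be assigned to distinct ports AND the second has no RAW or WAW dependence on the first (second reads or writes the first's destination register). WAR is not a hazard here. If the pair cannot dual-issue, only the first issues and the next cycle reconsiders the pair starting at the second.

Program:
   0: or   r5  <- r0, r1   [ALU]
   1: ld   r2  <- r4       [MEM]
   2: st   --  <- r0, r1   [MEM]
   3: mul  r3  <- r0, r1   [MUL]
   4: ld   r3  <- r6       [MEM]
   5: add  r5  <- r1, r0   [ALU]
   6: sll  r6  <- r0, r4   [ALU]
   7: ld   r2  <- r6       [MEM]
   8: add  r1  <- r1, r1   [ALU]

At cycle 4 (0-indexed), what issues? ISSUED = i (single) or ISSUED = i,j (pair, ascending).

ISSUED = 6

[0] i0,i1  or.ALU ld.MEM  -- pair
[1] i2  st.MEM  -- no-port MEM/MUL
[2] i3  mul.MUL  -- no-port MUL/MEM
[3] i4,i5  ld.MEM add.ALU  -- pair
[4] i6  sll.ALU  -- RAW r6
[5] i7,i8  ld.MEM add.ALU  -- pair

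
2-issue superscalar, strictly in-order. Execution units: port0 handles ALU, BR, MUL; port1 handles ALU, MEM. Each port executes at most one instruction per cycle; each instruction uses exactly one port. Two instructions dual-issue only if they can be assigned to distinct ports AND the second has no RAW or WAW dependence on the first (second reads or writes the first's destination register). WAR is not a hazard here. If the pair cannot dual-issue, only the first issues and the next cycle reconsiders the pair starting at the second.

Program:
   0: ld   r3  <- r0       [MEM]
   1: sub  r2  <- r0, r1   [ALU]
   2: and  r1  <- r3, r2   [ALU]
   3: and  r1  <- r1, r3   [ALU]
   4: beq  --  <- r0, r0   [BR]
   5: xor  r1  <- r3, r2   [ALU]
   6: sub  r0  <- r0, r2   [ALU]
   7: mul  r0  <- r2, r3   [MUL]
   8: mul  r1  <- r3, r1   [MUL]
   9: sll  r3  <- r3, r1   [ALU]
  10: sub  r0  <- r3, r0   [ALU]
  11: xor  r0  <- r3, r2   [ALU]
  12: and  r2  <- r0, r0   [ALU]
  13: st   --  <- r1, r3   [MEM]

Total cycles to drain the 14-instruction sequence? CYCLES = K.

c0: i0,i1 ld+sub  2-wide
c1: i2 and  RAW+WAW r1
c2: i3,i4 and+beq  2-wide
c3: i5,i6 xor+sub  2-wide
c4: i7 mul  no-port MUL/MUL
c5: i8 mul  RAW r1
c6: i9 sll  RAW r3
c7: i10 sub  WAW r0
c8: i11 xor  RAW r0
c9: i12,i13 and+st  2-wide

CYCLES = 10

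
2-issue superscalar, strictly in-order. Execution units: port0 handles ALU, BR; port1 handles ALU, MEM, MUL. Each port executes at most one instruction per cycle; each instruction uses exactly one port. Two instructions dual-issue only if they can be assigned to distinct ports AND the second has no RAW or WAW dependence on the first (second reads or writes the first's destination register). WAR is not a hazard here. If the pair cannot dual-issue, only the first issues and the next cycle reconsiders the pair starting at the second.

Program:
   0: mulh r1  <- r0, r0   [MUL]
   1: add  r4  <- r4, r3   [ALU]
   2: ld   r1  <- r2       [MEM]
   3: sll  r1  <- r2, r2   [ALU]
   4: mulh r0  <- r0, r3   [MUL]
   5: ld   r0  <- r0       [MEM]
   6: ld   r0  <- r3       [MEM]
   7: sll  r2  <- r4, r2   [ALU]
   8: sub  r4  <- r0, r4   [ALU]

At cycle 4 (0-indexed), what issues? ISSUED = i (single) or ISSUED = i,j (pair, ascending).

ISSUED = 6,7

c0: i0/i1 mulh.MUL;add.ALU  2-wide
c1: i2 ld.MEM  WAW r1
c2: i3/i4 sll.ALU;mulh.MUL  2-wide
c3: i5 ld.MEM  no-port MEM/MEM
c4: i6/i7 ld.MEM;sll.ALU  2-wide
c5: i8 sub.ALU  tail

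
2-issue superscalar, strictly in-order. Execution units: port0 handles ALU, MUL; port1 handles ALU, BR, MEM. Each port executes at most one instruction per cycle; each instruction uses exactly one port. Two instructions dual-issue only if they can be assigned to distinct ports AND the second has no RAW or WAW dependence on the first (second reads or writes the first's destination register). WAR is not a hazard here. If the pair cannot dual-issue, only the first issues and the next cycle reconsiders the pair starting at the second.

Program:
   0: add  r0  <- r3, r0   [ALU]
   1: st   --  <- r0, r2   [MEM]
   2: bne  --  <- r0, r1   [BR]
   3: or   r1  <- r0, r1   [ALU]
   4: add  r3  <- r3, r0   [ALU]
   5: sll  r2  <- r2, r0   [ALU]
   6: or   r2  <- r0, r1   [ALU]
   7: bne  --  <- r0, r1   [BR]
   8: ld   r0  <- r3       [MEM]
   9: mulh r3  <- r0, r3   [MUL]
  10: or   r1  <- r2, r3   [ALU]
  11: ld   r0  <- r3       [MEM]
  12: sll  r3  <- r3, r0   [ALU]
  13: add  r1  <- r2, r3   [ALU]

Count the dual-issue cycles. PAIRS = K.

PAIRS = 4

  cy0 -> i0 (add) RAW r0
  cy1 -> i1 (st) no-port MEM/BR
  cy2 -> i2/i3 (bne/or) pair
  cy3 -> i4/i5 (add/sll) pair
  cy4 -> i6/i7 (or/bne) pair
  cy5 -> i8 (ld) RAW r0
  cy6 -> i9 (mulh) RAW r3
  cy7 -> i10/i11 (or/ld) pair
  cy8 -> i12 (sll) RAW r3
  cy9 -> i13 (add) tail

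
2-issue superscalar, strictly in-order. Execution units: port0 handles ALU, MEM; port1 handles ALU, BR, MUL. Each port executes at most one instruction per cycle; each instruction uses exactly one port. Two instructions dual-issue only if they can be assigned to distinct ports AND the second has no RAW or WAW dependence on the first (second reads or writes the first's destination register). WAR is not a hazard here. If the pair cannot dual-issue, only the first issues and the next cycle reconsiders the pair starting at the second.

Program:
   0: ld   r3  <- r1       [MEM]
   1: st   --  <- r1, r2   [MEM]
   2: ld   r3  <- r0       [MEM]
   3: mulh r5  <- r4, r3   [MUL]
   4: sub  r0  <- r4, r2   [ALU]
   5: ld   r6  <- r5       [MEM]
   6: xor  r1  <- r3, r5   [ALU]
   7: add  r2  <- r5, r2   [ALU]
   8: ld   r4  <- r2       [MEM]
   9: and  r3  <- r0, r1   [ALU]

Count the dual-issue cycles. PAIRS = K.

PAIRS = 3

t=0 i0:ld.MEM ; no-port MEM/MEM
t=1 i1:st.MEM ; no-port MEM/MEM
t=2 i2:ld.MEM ; RAW r3
t=3 i3+i4:mulh.MUL+sub.ALU ; pair
t=4 i5+i6:ld.MEM+xor.ALU ; pair
t=5 i7:add.ALU ; RAW r2
t=6 i8+i9:ld.MEM+and.ALU ; pair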